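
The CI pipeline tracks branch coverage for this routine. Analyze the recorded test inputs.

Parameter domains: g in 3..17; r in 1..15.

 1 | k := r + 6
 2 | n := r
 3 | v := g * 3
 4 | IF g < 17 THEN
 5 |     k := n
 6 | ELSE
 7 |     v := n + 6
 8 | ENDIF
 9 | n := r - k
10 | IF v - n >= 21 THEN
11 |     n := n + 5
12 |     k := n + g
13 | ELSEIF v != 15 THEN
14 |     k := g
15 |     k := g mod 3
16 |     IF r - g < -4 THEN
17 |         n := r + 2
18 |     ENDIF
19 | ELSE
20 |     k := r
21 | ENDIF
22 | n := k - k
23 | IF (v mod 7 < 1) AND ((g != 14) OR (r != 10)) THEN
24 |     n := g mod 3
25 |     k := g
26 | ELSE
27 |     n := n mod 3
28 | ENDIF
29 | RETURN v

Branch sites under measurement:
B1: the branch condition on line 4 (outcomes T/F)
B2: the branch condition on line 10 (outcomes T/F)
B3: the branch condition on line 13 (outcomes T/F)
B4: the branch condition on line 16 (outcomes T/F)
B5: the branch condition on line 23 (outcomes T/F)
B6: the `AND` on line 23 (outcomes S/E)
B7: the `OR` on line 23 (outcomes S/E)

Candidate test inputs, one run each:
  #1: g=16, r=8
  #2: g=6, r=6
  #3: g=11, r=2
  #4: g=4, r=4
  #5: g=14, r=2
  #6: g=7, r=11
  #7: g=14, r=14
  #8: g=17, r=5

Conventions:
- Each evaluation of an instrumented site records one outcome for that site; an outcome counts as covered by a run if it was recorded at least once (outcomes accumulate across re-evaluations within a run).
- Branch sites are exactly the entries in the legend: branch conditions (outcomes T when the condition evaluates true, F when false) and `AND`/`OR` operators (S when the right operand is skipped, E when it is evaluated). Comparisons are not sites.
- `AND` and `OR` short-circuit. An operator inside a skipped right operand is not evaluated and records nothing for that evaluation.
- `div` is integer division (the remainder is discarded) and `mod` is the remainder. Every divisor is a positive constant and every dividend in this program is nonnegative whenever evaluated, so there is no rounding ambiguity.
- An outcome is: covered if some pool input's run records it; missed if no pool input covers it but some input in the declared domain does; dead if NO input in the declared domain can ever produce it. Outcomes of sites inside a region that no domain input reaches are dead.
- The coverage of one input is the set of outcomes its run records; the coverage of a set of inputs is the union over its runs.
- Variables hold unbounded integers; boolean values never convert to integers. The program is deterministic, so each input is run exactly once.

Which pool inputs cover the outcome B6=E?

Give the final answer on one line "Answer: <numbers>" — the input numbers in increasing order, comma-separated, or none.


input #1 (g=16, r=8): does not record B6=E
input #2 (g=6, r=6): does not record B6=E
input #3 (g=11, r=2): does not record B6=E
input #4 (g=4, r=4): does not record B6=E
input #5 (g=14, r=2): records B6=E
input #6 (g=7, r=11): records B6=E
input #7 (g=14, r=14): records B6=E
input #8 (g=17, r=5): does not record B6=E
Answer: 5, 6, 7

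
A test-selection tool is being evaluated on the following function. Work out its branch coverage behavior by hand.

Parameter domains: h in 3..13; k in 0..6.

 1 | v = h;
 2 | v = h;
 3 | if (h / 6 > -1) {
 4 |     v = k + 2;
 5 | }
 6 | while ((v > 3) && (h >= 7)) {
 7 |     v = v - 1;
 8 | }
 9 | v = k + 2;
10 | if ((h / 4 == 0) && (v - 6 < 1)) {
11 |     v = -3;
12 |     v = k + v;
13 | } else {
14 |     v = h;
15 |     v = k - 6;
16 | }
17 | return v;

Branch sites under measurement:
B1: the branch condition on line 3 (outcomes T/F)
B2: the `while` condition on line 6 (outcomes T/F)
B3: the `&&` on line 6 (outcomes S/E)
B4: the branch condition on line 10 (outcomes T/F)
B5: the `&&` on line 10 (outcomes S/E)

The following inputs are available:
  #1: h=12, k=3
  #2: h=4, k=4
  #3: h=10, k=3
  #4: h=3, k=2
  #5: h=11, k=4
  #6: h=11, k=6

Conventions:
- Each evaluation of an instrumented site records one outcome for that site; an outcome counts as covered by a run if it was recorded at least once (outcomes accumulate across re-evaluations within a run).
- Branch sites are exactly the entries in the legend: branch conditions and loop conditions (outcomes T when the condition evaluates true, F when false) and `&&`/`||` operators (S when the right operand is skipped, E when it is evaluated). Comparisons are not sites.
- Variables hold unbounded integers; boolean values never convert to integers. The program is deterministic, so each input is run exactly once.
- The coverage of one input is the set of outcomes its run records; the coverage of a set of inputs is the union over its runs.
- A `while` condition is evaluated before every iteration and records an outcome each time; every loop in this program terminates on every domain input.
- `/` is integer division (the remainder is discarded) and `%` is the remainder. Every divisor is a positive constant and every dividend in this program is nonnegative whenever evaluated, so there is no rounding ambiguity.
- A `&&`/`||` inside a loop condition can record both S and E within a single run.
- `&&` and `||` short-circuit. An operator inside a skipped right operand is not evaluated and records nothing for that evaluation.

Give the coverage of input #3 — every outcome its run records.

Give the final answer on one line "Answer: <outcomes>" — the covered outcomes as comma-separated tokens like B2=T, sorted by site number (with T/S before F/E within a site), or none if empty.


Tracing the run of input #3 (h=10, k=3):
  B1->T, B3->E, B2->T, B3->E, B2->T, B3->S, B2->F, B5->S, B4->F
collecting distinct outcomes: B1=T, B2=T, B2=F, B3=S, B3=E, B4=F, B5=S
Answer: B1=T, B2=T, B2=F, B3=S, B3=E, B4=F, B5=S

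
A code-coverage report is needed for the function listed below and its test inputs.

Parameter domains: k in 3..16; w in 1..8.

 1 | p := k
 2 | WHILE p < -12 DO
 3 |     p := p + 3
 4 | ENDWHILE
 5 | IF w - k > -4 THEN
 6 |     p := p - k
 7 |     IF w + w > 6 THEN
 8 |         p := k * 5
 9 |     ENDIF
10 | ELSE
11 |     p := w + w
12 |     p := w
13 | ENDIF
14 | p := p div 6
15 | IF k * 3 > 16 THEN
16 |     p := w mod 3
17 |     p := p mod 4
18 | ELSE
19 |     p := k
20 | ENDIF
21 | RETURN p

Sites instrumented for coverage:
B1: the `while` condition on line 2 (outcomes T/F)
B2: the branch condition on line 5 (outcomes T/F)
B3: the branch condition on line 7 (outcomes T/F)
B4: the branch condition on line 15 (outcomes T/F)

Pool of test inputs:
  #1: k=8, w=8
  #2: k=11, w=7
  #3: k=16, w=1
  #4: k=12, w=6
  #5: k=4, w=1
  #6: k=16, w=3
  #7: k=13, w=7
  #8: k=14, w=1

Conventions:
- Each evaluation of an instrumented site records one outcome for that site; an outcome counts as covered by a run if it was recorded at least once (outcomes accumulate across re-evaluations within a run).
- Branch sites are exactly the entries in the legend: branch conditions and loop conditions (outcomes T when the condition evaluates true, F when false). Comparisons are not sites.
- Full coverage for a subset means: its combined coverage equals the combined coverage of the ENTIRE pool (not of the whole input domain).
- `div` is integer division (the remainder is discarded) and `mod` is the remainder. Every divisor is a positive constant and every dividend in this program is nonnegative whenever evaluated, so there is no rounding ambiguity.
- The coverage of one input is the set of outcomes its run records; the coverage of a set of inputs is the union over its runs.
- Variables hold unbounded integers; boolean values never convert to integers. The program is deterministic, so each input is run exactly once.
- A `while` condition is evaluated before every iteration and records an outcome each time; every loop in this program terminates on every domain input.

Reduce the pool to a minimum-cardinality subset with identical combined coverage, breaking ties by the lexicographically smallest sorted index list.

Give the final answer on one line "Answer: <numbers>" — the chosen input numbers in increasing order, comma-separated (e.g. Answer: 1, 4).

test 1 (k=8, w=8) fires B1->F, B2->T, B3->T, B4->T; hits B1=F, B2=T, B3=T, B4=T
test 2 (k=11, w=7) fires B1->F, B2->F, B4->T; hits B1=F, B2=F, B4=T
test 3 (k=16, w=1) fires B1->F, B2->F, B4->T; hits B1=F, B2=F, B4=T
test 4 (k=12, w=6) fires B1->F, B2->F, B4->T; hits B1=F, B2=F, B4=T
test 5 (k=4, w=1) fires B1->F, B2->T, B3->F, B4->F; hits B1=F, B2=T, B3=F, B4=F
test 6 (k=16, w=3) fires B1->F, B2->F, B4->T; hits B1=F, B2=F, B4=T
test 7 (k=13, w=7) fires B1->F, B2->F, B4->T; hits B1=F, B2=F, B4=T
test 8 (k=14, w=1) fires B1->F, B2->F, B4->T; hits B1=F, B2=F, B4=T
pool-wide coverage (7 outcomes): B1=F, B2=T, B2=F, B3=T, B3=F, B4=T, B4=F
every size-1 subset falls short of the 7 outcomes (best: 4/7)
every size-2 subset falls short of the 7 outcomes (best: 6/7)
at size 3, {1, 2, 5} reaches all 7 outcomes; every lexicographically earlier size-3 subset fails

Answer: 1, 2, 5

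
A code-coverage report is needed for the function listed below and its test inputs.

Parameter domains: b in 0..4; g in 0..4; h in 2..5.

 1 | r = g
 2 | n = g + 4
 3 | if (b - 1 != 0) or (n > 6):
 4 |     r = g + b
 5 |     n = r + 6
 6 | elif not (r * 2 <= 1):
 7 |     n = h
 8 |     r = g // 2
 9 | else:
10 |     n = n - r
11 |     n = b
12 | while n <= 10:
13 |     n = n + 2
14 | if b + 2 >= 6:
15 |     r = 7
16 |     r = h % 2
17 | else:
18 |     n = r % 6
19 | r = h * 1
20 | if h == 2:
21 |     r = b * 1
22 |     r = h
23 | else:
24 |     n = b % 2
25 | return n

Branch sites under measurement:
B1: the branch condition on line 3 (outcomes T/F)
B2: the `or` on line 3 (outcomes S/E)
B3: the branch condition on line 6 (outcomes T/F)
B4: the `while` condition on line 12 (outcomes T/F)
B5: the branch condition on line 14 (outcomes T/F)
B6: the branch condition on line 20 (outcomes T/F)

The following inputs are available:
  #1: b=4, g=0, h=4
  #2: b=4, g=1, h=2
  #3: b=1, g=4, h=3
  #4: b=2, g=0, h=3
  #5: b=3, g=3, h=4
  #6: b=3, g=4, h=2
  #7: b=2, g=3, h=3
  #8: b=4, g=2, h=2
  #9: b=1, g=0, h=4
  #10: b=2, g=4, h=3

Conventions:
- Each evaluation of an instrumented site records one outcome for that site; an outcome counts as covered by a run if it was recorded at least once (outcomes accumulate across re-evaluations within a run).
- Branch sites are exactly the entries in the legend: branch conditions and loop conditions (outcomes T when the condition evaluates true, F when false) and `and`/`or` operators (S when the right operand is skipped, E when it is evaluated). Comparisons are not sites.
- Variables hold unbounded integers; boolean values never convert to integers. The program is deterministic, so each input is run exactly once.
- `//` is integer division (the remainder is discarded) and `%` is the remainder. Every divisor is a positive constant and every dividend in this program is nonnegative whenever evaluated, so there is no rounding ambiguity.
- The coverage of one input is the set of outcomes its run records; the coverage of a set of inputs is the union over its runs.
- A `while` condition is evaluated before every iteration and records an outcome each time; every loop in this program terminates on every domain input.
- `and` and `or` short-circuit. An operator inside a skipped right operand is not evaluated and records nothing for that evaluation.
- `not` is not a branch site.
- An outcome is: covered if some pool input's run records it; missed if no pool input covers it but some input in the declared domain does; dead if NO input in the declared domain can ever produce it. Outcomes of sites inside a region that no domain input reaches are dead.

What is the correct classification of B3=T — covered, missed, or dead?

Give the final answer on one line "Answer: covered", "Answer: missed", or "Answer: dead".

no pool input records B3=T
but domain input (b=1, g=1, h=2) does record it -> reachable, so missed

Answer: missed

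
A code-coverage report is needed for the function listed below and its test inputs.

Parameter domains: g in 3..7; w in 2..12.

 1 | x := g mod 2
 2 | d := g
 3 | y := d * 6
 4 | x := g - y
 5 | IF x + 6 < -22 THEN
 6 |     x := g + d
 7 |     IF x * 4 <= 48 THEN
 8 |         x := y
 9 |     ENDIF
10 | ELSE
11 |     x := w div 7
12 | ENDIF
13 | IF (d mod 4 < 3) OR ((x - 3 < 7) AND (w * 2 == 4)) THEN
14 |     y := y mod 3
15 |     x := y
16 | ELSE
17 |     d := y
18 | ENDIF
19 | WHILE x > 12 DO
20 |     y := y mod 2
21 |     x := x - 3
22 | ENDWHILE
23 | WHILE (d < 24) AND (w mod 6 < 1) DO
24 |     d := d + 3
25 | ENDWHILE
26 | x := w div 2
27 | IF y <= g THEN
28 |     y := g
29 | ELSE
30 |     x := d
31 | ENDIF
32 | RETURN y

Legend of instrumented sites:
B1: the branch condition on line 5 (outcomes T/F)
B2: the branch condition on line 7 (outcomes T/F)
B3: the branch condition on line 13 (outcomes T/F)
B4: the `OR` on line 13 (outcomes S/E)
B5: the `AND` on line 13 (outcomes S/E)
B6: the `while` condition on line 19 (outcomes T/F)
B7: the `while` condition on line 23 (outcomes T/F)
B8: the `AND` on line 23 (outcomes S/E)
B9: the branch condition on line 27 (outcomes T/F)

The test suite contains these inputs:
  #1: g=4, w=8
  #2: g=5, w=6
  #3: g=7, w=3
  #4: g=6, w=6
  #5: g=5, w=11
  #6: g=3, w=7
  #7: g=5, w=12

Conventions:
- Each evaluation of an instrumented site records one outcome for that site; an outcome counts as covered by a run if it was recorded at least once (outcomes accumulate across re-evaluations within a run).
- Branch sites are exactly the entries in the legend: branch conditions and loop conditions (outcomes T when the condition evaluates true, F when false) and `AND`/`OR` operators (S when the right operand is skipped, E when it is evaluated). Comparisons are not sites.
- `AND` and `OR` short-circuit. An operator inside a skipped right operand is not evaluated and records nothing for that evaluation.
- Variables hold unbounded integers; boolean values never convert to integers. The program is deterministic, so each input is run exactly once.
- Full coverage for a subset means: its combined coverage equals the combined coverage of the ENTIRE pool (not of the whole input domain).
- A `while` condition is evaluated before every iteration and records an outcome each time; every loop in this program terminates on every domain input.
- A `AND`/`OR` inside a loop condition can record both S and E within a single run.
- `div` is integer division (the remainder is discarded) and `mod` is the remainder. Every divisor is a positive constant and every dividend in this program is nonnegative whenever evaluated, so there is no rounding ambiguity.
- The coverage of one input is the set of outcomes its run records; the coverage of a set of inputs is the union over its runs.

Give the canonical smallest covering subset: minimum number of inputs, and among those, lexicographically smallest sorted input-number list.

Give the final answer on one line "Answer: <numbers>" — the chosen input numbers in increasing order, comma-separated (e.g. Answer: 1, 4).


run #1 (g=4, w=8) records B1=F, B3=T, B4=S, B6=F, B7=F, B8=E, B9=T
run #2 (g=5, w=6) records B1=F, B3=T, B4=S, B6=F, B7=T, B7=F, B8=S, B8=E, B9=T
run #3 (g=7, w=3) records B1=T, B2=F, B3=F, B4=E, B5=S, B6=T, B6=F, B7=F, B8=S, B9=T
run #4 (g=6, w=6) records B1=T, B2=T, B3=T, B4=S, B6=F, B7=T, B7=F, B8=S, B8=E, B9=T
run #5 (g=5, w=11) records B1=F, B3=T, B4=S, B6=F, B7=F, B8=E, B9=T
run #6 (g=3, w=7) records B1=F, B3=F, B4=E, B5=E, B6=F, B7=F, B8=E, B9=F
run #7 (g=5, w=12) records B1=F, B3=T, B4=S, B6=F, B7=T, B7=F, B8=S, B8=E, B9=T
pool-wide coverage (18 outcomes): B1=T, B1=F, B2=T, B2=F, B3=T, B3=F, B4=S, B4=E, B5=S, B5=E, B6=T, B6=F, B7=T, B7=F, B8=S, B8=E, B9=T, B9=F
every size-1 subset falls short of the 18 outcomes (best: 10/18)
every size-2 subset falls short of the 18 outcomes (best: 15/18)
at size 3, {3, 4, 6} reaches all 18 outcomes; every lexicographically earlier size-3 subset fails
Answer: 3, 4, 6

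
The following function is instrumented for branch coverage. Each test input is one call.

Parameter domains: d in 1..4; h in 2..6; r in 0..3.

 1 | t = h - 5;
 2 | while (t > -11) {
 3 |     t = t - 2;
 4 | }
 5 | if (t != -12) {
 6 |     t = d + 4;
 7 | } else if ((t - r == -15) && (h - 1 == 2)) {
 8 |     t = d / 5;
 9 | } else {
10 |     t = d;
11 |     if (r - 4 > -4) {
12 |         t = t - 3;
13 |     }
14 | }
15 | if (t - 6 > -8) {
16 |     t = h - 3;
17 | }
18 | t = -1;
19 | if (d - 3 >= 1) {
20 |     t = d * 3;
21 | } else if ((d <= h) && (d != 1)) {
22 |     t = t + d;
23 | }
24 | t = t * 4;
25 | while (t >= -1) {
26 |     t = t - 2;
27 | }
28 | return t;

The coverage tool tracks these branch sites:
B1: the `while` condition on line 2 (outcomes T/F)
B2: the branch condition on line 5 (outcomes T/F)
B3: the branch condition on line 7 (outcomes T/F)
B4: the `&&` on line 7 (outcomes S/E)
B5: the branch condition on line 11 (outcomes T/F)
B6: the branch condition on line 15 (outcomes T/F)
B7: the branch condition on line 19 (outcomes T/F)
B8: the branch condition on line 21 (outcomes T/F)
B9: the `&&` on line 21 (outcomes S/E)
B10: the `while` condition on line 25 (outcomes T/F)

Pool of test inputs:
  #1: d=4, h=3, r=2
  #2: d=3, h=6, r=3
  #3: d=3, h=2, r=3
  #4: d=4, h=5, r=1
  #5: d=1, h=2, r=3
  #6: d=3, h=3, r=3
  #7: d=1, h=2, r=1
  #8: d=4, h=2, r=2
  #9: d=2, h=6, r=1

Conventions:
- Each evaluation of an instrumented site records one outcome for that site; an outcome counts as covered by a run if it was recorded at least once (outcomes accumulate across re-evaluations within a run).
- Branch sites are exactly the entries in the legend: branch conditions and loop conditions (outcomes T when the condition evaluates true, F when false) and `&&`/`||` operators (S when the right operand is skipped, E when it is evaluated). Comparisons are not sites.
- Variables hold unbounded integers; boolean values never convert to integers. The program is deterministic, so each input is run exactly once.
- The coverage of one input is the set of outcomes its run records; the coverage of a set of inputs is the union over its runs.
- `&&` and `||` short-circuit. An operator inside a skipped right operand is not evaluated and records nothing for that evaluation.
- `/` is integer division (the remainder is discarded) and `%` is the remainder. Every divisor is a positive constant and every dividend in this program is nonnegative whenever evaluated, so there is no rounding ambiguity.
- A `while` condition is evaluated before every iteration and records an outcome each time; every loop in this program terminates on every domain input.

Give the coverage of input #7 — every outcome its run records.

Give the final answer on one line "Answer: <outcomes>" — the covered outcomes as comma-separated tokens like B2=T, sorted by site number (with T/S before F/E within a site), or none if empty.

Simulating input #7 (d=1, h=2, r=1) step by step:
  B1->T, B1->T, B1->T, B1->T, B1->F, B2->T, B6->T, B7->F, B9->E, B8->F
  B10->F
as a set, this run covers: B1=T, B1=F, B2=T, B6=T, B7=F, B8=F, B9=E, B10=F

Answer: B1=T, B1=F, B2=T, B6=T, B7=F, B8=F, B9=E, B10=F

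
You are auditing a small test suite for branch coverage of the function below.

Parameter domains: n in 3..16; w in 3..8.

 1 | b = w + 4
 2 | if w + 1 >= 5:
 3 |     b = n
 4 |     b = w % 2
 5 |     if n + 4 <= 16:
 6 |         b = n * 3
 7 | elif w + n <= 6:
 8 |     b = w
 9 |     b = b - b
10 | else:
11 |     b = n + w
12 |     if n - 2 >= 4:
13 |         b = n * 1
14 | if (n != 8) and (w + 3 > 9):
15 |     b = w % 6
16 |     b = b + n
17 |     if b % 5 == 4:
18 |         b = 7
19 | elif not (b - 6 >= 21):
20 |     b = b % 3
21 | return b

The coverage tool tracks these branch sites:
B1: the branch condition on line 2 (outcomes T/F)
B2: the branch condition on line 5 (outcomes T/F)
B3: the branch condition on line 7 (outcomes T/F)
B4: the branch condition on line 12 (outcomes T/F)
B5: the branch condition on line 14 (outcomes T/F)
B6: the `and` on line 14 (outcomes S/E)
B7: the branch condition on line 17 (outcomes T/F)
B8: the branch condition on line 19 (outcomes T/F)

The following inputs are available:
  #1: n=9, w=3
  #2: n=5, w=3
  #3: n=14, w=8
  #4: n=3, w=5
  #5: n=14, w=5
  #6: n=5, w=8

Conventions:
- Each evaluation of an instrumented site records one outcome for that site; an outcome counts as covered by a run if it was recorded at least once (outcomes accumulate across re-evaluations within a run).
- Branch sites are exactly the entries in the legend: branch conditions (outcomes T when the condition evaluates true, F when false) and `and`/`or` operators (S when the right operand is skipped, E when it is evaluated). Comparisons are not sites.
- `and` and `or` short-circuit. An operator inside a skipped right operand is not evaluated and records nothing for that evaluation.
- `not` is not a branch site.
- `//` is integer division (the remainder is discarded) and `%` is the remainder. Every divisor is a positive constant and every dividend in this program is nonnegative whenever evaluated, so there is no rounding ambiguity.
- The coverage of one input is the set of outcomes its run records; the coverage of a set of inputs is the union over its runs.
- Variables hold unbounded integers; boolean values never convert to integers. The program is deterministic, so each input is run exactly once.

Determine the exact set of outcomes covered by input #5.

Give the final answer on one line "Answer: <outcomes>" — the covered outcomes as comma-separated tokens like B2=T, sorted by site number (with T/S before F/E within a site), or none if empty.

Running input #5 (n=14, w=5), event by event:
  B1->T, B2->F, B6->E, B5->F, B8->T
collecting distinct outcomes: B1=T, B2=F, B5=F, B6=E, B8=T

Answer: B1=T, B2=F, B5=F, B6=E, B8=T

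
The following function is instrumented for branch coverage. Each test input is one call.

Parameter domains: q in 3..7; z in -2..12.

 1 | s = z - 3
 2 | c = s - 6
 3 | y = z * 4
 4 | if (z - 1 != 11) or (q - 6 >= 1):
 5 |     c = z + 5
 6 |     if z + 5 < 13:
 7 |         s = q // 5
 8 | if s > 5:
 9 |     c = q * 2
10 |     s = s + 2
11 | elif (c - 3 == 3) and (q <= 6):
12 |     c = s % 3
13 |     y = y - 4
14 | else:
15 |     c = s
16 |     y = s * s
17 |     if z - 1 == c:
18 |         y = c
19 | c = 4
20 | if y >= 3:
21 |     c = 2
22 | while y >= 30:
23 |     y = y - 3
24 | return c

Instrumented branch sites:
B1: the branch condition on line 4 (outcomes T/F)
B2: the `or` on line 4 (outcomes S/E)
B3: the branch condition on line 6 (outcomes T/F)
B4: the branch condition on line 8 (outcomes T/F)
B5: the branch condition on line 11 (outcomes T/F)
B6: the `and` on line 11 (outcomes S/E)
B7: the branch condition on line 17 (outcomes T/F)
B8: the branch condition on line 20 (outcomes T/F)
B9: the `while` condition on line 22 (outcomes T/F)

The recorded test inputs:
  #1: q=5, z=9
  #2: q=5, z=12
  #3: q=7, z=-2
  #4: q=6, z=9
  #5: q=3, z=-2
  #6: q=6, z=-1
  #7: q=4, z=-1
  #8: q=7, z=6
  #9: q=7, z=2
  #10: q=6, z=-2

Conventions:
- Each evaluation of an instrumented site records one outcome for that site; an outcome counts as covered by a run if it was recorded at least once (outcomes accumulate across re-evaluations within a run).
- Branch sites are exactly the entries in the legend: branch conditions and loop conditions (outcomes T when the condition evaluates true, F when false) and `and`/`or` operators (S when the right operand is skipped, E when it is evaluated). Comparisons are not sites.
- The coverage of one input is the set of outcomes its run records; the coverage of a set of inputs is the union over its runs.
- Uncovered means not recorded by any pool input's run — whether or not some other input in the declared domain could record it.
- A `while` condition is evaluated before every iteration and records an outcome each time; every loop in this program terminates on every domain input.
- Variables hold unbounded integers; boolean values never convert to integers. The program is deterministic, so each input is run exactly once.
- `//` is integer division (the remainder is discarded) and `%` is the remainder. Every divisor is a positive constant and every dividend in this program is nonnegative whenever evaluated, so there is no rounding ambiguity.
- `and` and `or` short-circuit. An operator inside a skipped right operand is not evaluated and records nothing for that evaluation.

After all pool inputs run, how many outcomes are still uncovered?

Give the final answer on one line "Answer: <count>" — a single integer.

run #1 (q=5, z=9) records B1=T, B2=S, B3=F, B4=T, B8=T, B9=T, B9=F
run #2 (q=5, z=12) records B1=F, B2=E, B4=T, B8=T, B9=T, B9=F
run #3 (q=7, z=-2) records B1=T, B2=S, B3=T, B4=F, B5=F, B6=S, B7=F, B8=F, B9=F
run #4 (q=6, z=9) records B1=T, B2=S, B3=F, B4=T, B8=T, B9=T, B9=F
run #5 (q=3, z=-2) records B1=T, B2=S, B3=T, B4=F, B5=F, B6=S, B7=F, B8=F, B9=F
run #6 (q=6, z=-1) records B1=T, B2=S, B3=T, B4=F, B5=F, B6=S, B7=F, B8=F, B9=F
run #7 (q=4, z=-1) records B1=T, B2=S, B3=T, B4=F, B5=F, B6=S, B7=F, B8=F, B9=F
run #8 (q=7, z=6) records B1=T, B2=S, B3=T, B4=F, B5=F, B6=S, B7=F, B8=F, B9=F
run #9 (q=7, z=2) records B1=T, B2=S, B3=T, B4=F, B5=F, B6=S, B7=T, B8=F, B9=F
run #10 (q=6, z=-2) records B1=T, B2=S, B3=T, B4=F, B5=F, B6=S, B7=F, B8=F, B9=F
union over the pool: B1=T, B1=F, B2=S, B2=E, B3=T, B3=F, B4=T, B4=F, B5=F, B6=S, B7=T, B7=F, B8=T, B8=F, B9=T, B9=F
uncovered (2 of 18): B5=T, B6=E

Answer: 2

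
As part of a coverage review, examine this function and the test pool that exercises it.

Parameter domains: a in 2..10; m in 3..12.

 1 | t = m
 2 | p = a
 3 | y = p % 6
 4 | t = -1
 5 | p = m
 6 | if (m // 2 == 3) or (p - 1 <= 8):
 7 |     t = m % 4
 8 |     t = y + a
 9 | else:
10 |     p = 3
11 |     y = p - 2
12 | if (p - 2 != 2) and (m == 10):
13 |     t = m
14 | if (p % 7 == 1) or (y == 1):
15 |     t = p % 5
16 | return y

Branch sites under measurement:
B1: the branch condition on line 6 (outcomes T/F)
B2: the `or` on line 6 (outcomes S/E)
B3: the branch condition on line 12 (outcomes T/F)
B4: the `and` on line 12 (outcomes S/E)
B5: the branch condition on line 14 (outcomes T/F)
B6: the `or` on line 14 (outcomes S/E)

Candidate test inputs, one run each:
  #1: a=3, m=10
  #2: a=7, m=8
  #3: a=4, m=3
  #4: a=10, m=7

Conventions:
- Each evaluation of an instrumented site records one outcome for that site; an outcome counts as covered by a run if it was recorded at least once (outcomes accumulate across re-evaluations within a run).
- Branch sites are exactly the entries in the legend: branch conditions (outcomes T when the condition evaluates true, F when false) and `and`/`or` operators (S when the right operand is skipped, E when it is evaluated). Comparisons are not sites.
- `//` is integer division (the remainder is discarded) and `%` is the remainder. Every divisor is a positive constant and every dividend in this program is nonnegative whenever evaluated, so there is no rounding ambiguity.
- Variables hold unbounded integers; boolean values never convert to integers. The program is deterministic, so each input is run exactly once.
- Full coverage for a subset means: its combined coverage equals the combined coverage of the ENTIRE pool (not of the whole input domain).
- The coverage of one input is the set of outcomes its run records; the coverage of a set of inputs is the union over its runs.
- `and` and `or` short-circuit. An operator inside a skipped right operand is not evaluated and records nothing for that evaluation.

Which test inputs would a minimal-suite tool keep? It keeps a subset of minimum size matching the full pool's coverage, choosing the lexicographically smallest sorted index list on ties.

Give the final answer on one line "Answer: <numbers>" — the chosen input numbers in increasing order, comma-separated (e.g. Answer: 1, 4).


test 1 (a=3, m=10) fires B2->E, B1->F, B4->E, B3->T, B6->E, B5->T; hits B1=F, B2=E, B3=T, B4=E, B5=T, B6=E
test 2 (a=7, m=8) fires B2->E, B1->T, B4->E, B3->F, B6->S, B5->T; hits B1=T, B2=E, B3=F, B4=E, B5=T, B6=S
test 3 (a=4, m=3) fires B2->E, B1->T, B4->E, B3->F, B6->E, B5->F; hits B1=T, B2=E, B3=F, B4=E, B5=F, B6=E
test 4 (a=10, m=7) fires B2->S, B1->T, B4->E, B3->F, B6->E, B5->F; hits B1=T, B2=S, B3=F, B4=E, B5=F, B6=E
together the pool reaches 11 outcomes: B1=T, B1=F, B2=S, B2=E, B3=T, B3=F, B4=E, B5=T, B5=F, B6=S, B6=E
size 1 is not enough: best union over all size-1 subsets is 6/11
size 2 is not enough: best union over all size-2 subsets is 10/11
the canonical winner is {1, 2, 4}: size 3, full 11-outcome coverage, earliest index list among size-3 covers
Answer: 1, 2, 4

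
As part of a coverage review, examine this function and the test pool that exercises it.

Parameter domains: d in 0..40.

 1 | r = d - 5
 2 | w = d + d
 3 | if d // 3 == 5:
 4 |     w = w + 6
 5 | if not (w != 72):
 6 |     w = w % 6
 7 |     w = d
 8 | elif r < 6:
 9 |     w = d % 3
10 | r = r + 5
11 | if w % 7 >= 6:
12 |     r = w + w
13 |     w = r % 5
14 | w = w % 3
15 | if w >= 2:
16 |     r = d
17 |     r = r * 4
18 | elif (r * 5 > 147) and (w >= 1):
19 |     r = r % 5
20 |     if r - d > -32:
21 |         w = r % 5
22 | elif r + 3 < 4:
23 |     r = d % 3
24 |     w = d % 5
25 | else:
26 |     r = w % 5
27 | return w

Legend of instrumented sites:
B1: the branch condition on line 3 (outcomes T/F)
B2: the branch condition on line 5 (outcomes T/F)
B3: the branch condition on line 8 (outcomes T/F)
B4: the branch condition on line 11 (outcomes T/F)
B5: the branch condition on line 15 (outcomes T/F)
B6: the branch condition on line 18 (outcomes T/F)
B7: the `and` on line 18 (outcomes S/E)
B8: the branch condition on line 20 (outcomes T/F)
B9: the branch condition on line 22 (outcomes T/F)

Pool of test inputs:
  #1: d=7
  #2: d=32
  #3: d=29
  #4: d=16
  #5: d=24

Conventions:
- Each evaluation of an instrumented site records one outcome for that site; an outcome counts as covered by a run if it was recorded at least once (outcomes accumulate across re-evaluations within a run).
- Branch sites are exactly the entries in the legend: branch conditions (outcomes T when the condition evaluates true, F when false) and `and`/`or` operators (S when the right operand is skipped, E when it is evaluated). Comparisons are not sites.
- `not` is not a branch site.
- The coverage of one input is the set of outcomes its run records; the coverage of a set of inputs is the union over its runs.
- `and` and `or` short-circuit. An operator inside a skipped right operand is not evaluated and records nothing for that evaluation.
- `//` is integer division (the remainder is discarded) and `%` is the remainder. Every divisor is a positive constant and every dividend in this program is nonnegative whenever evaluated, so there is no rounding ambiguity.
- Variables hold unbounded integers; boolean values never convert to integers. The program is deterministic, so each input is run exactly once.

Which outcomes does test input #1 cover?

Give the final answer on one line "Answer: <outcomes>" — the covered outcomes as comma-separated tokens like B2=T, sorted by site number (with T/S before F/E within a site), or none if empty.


Simulating input #1 (d=7) step by step:
  B1->F, B2->F, B3->T, B4->F, B5->F, B7->S, B6->F, B9->F
distinct outcomes covered: B1=F, B2=F, B3=T, B4=F, B5=F, B6=F, B7=S, B9=F
Answer: B1=F, B2=F, B3=T, B4=F, B5=F, B6=F, B7=S, B9=F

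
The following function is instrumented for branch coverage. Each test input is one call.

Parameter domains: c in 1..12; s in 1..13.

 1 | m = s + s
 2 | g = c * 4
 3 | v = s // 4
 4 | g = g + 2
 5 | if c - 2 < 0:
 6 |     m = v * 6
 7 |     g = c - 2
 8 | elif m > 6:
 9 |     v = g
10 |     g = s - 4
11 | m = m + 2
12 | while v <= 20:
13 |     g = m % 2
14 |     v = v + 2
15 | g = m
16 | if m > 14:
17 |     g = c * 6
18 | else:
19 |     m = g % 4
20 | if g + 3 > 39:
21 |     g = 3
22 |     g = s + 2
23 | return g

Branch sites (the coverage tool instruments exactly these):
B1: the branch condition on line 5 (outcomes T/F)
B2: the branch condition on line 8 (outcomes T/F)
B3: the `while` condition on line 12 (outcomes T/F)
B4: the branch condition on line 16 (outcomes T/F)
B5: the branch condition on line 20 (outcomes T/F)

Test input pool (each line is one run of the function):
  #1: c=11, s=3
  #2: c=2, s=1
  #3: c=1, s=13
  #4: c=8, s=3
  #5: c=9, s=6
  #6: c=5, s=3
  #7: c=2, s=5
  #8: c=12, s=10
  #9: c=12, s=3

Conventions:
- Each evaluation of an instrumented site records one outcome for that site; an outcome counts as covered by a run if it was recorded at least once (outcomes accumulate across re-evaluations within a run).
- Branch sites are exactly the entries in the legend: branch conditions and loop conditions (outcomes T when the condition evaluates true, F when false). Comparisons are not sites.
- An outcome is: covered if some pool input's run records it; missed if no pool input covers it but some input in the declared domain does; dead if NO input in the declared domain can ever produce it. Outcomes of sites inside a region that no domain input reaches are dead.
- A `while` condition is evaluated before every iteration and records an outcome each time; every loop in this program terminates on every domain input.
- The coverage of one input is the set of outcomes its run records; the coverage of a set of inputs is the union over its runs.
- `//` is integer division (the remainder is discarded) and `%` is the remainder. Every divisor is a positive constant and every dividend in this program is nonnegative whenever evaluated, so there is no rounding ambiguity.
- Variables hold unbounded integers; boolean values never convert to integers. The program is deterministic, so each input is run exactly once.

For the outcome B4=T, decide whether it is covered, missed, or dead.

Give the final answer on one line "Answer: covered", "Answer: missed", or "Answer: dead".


B4=T is recorded by pool input(s) 3, 8 -> covered
Answer: covered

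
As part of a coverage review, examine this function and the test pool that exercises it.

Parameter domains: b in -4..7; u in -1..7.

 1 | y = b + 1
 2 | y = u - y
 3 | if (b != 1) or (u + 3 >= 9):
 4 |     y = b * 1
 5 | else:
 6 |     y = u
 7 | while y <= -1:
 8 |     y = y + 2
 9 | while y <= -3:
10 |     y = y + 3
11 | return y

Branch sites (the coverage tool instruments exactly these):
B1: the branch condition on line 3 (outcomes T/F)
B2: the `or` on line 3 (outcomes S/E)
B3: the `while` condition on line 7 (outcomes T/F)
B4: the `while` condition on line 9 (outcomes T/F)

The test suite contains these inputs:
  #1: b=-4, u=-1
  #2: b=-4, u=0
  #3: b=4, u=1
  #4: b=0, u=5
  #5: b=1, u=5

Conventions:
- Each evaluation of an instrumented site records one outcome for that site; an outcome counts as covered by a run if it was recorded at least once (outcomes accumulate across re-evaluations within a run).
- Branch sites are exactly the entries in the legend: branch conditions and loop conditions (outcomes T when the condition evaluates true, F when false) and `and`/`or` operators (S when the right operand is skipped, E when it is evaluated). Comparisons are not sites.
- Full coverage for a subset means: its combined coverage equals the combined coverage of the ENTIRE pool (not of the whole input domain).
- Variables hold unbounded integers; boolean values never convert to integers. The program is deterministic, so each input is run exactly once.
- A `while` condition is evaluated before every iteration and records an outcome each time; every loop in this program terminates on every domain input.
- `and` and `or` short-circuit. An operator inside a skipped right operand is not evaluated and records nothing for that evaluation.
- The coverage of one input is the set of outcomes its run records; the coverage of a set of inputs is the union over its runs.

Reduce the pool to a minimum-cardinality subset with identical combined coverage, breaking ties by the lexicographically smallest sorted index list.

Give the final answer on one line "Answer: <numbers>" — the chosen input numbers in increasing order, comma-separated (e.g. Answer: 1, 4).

#1 (b=-4, u=-1) -> B2->S, B1->T, B3->T, B3->T, B3->F, B4->F; covered: B1=T, B2=S, B3=T, B3=F, B4=F
#2 (b=-4, u=0) -> B2->S, B1->T, B3->T, B3->T, B3->F, B4->F; covered: B1=T, B2=S, B3=T, B3=F, B4=F
#3 (b=4, u=1) -> B2->S, B1->T, B3->F, B4->F; covered: B1=T, B2=S, B3=F, B4=F
#4 (b=0, u=5) -> B2->S, B1->T, B3->F, B4->F; covered: B1=T, B2=S, B3=F, B4=F
#5 (b=1, u=5) -> B2->E, B1->F, B3->F, B4->F; covered: B1=F, B2=E, B3=F, B4=F
pool-wide coverage (7 outcomes): B1=T, B1=F, B2=S, B2=E, B3=T, B3=F, B4=F
every size-1 subset falls short of the 7 outcomes (best: 5/7)
size 2: inputs {1, 5} cover all 7 outcomes, and no lexicographically smaller subset of this size does

Answer: 1, 5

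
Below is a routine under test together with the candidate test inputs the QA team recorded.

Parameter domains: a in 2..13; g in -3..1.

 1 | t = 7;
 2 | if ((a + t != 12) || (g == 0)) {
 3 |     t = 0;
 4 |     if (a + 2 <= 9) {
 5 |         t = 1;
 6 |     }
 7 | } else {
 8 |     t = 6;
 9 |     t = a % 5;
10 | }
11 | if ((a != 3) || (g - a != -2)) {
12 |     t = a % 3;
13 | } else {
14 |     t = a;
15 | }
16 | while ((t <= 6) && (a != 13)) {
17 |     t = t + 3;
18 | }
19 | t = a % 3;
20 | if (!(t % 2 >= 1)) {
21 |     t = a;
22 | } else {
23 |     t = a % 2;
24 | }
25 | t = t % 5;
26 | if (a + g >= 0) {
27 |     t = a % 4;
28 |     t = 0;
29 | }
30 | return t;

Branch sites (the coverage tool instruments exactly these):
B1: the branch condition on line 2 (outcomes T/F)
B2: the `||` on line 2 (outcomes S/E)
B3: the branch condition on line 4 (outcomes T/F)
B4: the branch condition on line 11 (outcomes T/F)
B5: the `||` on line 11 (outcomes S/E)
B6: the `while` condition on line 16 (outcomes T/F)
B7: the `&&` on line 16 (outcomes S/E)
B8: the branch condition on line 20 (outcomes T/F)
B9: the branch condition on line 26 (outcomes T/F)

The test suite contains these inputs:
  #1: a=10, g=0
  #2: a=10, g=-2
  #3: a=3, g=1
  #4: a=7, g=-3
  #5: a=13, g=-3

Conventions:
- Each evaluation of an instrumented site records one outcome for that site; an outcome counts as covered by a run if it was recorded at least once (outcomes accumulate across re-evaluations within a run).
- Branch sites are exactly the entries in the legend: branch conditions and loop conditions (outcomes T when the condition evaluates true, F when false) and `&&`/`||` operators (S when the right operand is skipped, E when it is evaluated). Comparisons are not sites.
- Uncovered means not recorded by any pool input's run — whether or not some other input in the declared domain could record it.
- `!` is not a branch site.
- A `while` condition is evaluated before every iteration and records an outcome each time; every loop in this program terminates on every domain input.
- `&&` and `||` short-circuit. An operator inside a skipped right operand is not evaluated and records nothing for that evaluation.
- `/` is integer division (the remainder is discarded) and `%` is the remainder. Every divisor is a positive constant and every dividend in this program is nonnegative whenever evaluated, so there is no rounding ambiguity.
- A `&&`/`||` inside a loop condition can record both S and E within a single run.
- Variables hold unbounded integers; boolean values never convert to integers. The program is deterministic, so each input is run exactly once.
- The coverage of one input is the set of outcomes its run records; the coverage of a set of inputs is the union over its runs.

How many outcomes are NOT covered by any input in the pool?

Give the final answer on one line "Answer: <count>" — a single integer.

#1 (a=10, g=0) -> B2->S, B1->T, B3->F, B5->S, B4->T, B7->E, B6->T, B7->E, B6->T, B7->S, B6->F, B8->F, B9->T; covered: B1=T, B2=S, B3=F, B4=T, B5=S, B6=T, B6=F, B7=S, B7=E, B8=F, B9=T
#2 (a=10, g=-2) -> B2->S, B1->T, B3->F, B5->S, B4->T, B7->E, B6->T, B7->E, B6->T, B7->S, B6->F, B8->F, B9->T; covered: B1=T, B2=S, B3=F, B4=T, B5=S, B6=T, B6=F, B7=S, B7=E, B8=F, B9=T
#3 (a=3, g=1) -> B2->S, B1->T, B3->T, B5->E, B4->F, B7->E, B6->T, B7->E, B6->T, B7->S, B6->F, B8->T, B9->T; covered: B1=T, B2=S, B3=T, B4=F, B5=E, B6=T, B6=F, B7=S, B7=E, B8=T, B9=T
#4 (a=7, g=-3) -> B2->S, B1->T, B3->T, B5->S, B4->T, B7->E, B6->T, B7->E, B6->T, B7->S, B6->F, B8->F, B9->T; covered: B1=T, B2=S, B3=T, B4=T, B5=S, B6=T, B6=F, B7=S, B7=E, B8=F, B9=T
#5 (a=13, g=-3) -> B2->S, B1->T, B3->F, B5->S, B4->T, B7->E, B6->F, B8->F, B9->T; covered: B1=T, B2=S, B3=F, B4=T, B5=S, B6=F, B7=E, B8=F, B9=T
union over the pool: B1=T, B2=S, B3=T, B3=F, B4=T, B4=F, B5=S, B5=E, B6=T, B6=F, B7=S, B7=E, B8=T, B8=F, B9=T
uncovered (3 of 18): B1=F, B2=E, B9=F

Answer: 3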